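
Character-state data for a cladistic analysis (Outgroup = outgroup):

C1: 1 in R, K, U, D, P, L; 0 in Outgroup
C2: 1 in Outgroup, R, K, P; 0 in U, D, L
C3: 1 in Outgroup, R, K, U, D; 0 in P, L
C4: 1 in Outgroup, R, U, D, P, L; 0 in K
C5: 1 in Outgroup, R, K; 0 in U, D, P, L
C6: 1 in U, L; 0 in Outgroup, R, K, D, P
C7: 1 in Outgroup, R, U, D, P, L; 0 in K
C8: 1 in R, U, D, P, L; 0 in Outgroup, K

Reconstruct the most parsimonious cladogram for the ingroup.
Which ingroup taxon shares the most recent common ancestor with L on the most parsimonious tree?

Character polarity is set by the outgroup: the derived state is whichever differs from the outgroup's state, so for C2, C3, C4, C5, C7 the derived state is '0', and for the remaining characters it is '1'.
C1 (derived state '1') is shared by all ingroup taxa — unites the whole ingroup.
Only D, L, and U show the derived state '0' for C2, supporting them as a clade.
C3 (state '0') occurs in L and P but conflicts with the nesting implied by the other characters — most parsimoniously interpreted as homoplasy.
C4 (derived state '0') is unique to K (autapomorphy; uninformative for grouping).
C5 (derived state '0') is shared by D, L, P, and U — a synapomorphy uniting that clade.
C6 (derived state '1') is shared by L and U — a synapomorphy uniting that clade.
C7 (derived state '0') is unique to K (autapomorphy; uninformative for grouping).
C8 (derived state '1') is shared by D, L, P, R, and U — a synapomorphy uniting that clade.
Most parsimonious ingroup topology: ((R,(((U,L),D),P)),K).
L and U form a cherry on this tree, so they are sister taxa.

U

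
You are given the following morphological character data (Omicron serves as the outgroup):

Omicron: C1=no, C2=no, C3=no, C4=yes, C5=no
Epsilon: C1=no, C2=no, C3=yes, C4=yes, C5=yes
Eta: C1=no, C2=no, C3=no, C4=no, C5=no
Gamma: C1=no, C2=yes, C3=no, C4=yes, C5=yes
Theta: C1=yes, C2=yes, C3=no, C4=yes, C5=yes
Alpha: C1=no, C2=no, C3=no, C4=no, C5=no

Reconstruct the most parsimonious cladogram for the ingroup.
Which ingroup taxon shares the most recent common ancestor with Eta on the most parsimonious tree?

Alpha

Character polarity is set by the outgroup: the derived state is whichever differs from the outgroup's state, so for C4 the derived state is 'no', and for the remaining characters it is 'yes'.
C1 (derived state 'yes') is unique to Theta (autapomorphy; uninformative for grouping).
C2 (derived state 'yes') is shared by Gamma and Theta — a synapomorphy uniting that clade.
C3: derived state 'yes' in Epsilon only — an autapomorphy, so it tells us nothing about relationships among taxa.
C4: derived state 'no' in Alpha and Eta only — synapomorphy for {Alpha, Eta}.
Only Epsilon, Gamma, and Theta show the derived state 'yes' for C5, supporting them as a clade.
Most parsimonious ingroup topology: ((Epsilon,(Gamma,Theta)),(Eta,Alpha)).
Eta and Alpha form a cherry on this tree, so they are sister taxa.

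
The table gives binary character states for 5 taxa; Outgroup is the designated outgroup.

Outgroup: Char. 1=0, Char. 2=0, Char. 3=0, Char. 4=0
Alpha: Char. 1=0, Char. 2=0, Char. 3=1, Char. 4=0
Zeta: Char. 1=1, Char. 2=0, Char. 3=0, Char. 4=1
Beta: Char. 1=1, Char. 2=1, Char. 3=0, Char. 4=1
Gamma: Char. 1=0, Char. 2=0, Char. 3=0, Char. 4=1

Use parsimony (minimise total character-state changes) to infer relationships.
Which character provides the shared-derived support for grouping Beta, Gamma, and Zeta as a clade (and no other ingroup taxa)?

Char. 4

The outgroup has state '0' for every character, so '1' is the derived state throughout.
Only Beta and Zeta show the derived state '1' for Char. 1, supporting them as a clade.
Char. 2: derived state '1' in Beta only — an autapomorphy, so it tells us nothing about relationships among taxa.
Char. 3: derived state '1' in Alpha only — an autapomorphy, so it tells us nothing about relationships among taxa.
Char. 4 (derived state '1') is shared by Beta, Gamma, and Zeta — a synapomorphy uniting that clade.
Most parsimonious ingroup topology: (Alpha,((Zeta,Beta),Gamma)).
The clade {Beta, Gamma, Zeta} is supported by Char. 4: its derived state '1' occurs in exactly those taxa and in no other taxon (including the outgroup).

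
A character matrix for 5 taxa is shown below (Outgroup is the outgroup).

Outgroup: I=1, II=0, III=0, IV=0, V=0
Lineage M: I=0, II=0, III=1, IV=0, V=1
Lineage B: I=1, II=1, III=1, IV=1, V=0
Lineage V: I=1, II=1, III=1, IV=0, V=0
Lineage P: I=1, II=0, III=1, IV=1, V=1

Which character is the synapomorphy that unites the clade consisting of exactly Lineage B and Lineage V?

II

Character polarity is set by the outgroup: the derived state is whichever differs from the outgroup's state, so for I the derived state is '0', and for the remaining characters it is '1'.
I (derived state '0') is unique to Lineage M (autapomorphy; uninformative for grouping).
II (derived state '1') is shared by Lineage B and Lineage V — a synapomorphy uniting that clade.
All ingroup taxa share the derived state '1' for III; it defines the ingroup but does not resolve relationships within it.
IV (state '1') occurs in Lineage B and Lineage P but conflicts with the nesting implied by the other characters — most parsimoniously interpreted as homoplasy.
V: derived state '1' in Lineage M and Lineage P only — synapomorphy for {Lineage M, Lineage P}.
Most parsimonious ingroup topology: ((Lineage M,Lineage P),(Lineage B,Lineage V)).
The clade {Lineage B, Lineage V} is supported by II: its derived state '1' occurs in exactly those taxa and in no other taxon (including the outgroup).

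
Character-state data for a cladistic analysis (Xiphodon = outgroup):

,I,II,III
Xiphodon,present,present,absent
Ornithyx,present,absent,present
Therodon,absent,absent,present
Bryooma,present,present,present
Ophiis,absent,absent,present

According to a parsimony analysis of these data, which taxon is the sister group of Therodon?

Ophiis

Character polarity is set by the outgroup: the derived state is whichever differs from the outgroup's state, so for I, II the derived state is 'absent', and for the remaining characters it is 'present'.
I: derived state 'absent' in Ophiis and Therodon only — synapomorphy for {Ophiis, Therodon}.
II: derived state 'absent' in Ophiis, Ornithyx, and Therodon only — synapomorphy for {Ophiis, Ornithyx, Therodon}.
III (derived state 'present') is shared by all ingroup taxa — unites the whole ingroup.
Most parsimonious ingroup topology: ((Ornithyx,(Therodon,Ophiis)),Bryooma).
Therodon and Ophiis form a cherry on this tree, so they are sister taxa.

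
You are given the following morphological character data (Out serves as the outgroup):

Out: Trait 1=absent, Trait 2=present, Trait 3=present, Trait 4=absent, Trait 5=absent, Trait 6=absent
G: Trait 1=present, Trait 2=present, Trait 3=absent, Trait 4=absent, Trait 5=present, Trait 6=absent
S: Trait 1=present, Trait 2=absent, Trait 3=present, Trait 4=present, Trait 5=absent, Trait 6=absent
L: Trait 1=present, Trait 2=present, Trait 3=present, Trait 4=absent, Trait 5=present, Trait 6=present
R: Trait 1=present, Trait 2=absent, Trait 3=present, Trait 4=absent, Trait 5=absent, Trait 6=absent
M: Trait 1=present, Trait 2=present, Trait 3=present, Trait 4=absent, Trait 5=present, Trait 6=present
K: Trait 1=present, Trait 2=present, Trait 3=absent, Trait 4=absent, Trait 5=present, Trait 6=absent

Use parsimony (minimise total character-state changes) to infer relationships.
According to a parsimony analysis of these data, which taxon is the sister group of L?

M

Character polarity is set by the outgroup: the derived state is whichever differs from the outgroup's state, so for Trait 2, Trait 3 the derived state is 'absent', and for the remaining characters it is 'present'.
All ingroup taxa share the derived state 'present' for Trait 1; it defines the ingroup but does not resolve relationships within it.
Trait 2 (derived state 'absent') is shared by R and S — a synapomorphy uniting that clade.
Only G and K show the derived state 'absent' for Trait 3, supporting them as a clade.
Trait 4 (derived state 'present') is unique to S (autapomorphy; uninformative for grouping).
Trait 5: derived state 'present' in G, K, L, and M only — synapomorphy for {G, K, L, M}.
Only L and M show the derived state 'present' for Trait 6, supporting them as a clade.
Most parsimonious ingroup topology: (((G,K),(L,M)),(S,R)).
L and M form a cherry on this tree, so they are sister taxa.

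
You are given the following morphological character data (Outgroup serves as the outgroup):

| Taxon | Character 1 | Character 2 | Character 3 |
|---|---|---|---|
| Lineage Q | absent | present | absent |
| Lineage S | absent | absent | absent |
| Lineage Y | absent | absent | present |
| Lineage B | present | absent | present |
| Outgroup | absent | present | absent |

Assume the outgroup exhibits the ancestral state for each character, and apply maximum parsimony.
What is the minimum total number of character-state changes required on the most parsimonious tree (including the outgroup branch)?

Character polarity is set by the outgroup: the derived state is whichever differs from the outgroup's state, so for Character 2 the derived state is 'absent', and for the remaining characters it is 'present'.
Character 1: derived state 'present' in Lineage B only — an autapomorphy, so it tells us nothing about relationships among taxa.
Character 2 (derived state 'absent') is shared by Lineage B, Lineage S, and Lineage Y — a synapomorphy uniting that clade.
Character 3: derived state 'present' in Lineage B and Lineage Y only — synapomorphy for {Lineage B, Lineage Y}.
Most parsimonious ingroup topology: (Lineage Q,((Lineage Y,Lineage B),Lineage S)).
Changes per character on this tree: Character 1: 1; Character 2: 1; Character 3: 1.
Total = 3.

3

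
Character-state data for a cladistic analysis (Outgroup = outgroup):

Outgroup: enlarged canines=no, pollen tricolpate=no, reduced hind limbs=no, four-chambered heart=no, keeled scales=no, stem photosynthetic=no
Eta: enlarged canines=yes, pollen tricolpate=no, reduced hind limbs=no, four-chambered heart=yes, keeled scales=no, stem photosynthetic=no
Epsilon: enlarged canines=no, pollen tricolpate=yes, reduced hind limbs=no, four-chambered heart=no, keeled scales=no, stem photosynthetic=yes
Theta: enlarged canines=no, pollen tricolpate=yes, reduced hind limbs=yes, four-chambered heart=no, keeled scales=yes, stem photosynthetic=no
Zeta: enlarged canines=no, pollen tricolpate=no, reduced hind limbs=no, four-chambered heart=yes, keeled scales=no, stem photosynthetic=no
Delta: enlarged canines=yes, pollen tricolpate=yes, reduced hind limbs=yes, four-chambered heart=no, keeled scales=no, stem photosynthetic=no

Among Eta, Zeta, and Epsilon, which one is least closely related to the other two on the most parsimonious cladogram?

Epsilon

The outgroup has state 'no' for every character, so 'yes' is the derived state throughout.
enlarged canines (state 'yes') occurs in Delta and Eta but conflicts with the nesting implied by the other characters — most parsimoniously interpreted as homoplasy.
Only Delta, Epsilon, and Theta show the derived state 'yes' for pollen tricolpate, supporting them as a clade.
reduced hind limbs: derived state 'yes' in Delta and Theta only — synapomorphy for {Delta, Theta}.
four-chambered heart (derived state 'yes') is shared by Eta and Zeta — a synapomorphy uniting that clade.
keeled scales (derived state 'yes') is unique to Theta (autapomorphy; uninformative for grouping).
stem photosynthetic: derived state 'yes' in Epsilon only — an autapomorphy, so it tells us nothing about relationships among taxa.
Most parsimonious ingroup topology: ((Eta,Zeta),(Epsilon,(Theta,Delta))).
Zeta and Eta share a more recent common ancestor with each other than either does with Epsilon, so Epsilon is the least closely related of the three.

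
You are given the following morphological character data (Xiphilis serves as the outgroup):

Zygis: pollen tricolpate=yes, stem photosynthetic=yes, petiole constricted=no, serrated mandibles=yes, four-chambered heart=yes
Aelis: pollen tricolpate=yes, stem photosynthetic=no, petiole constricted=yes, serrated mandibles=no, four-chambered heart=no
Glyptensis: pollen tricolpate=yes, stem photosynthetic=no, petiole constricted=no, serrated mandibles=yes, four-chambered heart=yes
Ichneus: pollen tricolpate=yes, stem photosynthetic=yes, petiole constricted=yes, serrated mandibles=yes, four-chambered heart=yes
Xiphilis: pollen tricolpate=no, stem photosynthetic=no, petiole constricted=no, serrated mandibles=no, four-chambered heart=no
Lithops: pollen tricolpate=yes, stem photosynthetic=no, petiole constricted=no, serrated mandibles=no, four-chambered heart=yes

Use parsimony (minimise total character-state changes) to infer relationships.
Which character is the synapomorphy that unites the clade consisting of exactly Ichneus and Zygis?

The outgroup has state 'no' for every character, so 'yes' is the derived state throughout.
pollen tricolpate (derived state 'yes') is shared by all ingroup taxa — unites the whole ingroup.
stem photosynthetic: derived state 'yes' in Ichneus and Zygis only — synapomorphy for {Ichneus, Zygis}.
petiole constricted groups Aelis and Ichneus, which is incompatible with the clades supported by the remaining characters; treating it as convergent (homoplasy) costs fewer steps than any alternative tree.
serrated mandibles (derived state 'yes') is shared by Glyptensis, Ichneus, and Zygis — a synapomorphy uniting that clade.
four-chambered heart (derived state 'yes') is shared by Glyptensis, Ichneus, Lithops, and Zygis — a synapomorphy uniting that clade.
Most parsimonious ingroup topology: ((((Ichneus,Zygis),Glyptensis),Lithops),Aelis).
The clade {Ichneus, Zygis} is supported by stem photosynthetic: its derived state 'yes' occurs in exactly those taxa and in no other taxon (including the outgroup).

stem photosynthetic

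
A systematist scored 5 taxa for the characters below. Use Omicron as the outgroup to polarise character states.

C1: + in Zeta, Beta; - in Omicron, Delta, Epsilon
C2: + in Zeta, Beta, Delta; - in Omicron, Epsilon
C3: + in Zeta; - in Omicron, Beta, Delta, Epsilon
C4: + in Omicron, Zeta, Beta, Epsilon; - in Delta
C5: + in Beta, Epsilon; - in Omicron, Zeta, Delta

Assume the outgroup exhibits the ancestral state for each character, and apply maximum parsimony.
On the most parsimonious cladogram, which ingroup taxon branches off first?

Character polarity is set by the outgroup: the derived state is whichever differs from the outgroup's state, so for C4 the derived state is '-', and for the remaining characters it is '+'.
Only Beta and Zeta show the derived state '+' for C1, supporting them as a clade.
Only Beta, Delta, and Zeta show the derived state '+' for C2, supporting them as a clade.
C3: derived state '+' in Zeta only — an autapomorphy, so it tells us nothing about relationships among taxa.
C4 (derived state '-') is unique to Delta (autapomorphy; uninformative for grouping).
C5 groups Beta and Epsilon, which is incompatible with the clades supported by the remaining characters; treating it as convergent (homoplasy) costs fewer steps than any alternative tree.
Most parsimonious ingroup topology: (((Zeta,Beta),Delta),Epsilon).
Epsilon is sister to the clade containing all other ingroup taxa, so it is the earliest-diverging (most basal) ingroup lineage.

Epsilon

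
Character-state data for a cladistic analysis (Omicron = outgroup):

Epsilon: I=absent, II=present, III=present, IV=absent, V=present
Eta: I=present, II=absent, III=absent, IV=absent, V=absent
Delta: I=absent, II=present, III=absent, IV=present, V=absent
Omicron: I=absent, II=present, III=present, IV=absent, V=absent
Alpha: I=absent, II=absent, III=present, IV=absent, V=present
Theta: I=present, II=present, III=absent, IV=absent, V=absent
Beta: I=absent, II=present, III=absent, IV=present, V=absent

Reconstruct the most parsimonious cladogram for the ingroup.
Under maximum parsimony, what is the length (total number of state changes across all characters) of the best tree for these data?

6

Character polarity is set by the outgroup: the derived state is whichever differs from the outgroup's state, so for II, III the derived state is 'absent', and for the remaining characters it is 'present'.
I: derived state 'present' in Eta and Theta only — synapomorphy for {Eta, Theta}.
II groups Alpha and Eta, which is incompatible with the clades supported by the remaining characters; treating it as convergent (homoplasy) costs fewer steps than any alternative tree.
III: derived state 'absent' in Beta, Delta, Eta, and Theta only — synapomorphy for {Beta, Delta, Eta, Theta}.
Only Beta and Delta show the derived state 'present' for IV, supporting them as a clade.
Only Alpha and Epsilon show the derived state 'present' for V, supporting them as a clade.
Most parsimonious ingroup topology: ((Alpha,Epsilon),((Beta,Delta),(Theta,Eta))).
Changes per character on this tree: I: 1; II: 2; III: 1; IV: 1; V: 1.
Total = 6.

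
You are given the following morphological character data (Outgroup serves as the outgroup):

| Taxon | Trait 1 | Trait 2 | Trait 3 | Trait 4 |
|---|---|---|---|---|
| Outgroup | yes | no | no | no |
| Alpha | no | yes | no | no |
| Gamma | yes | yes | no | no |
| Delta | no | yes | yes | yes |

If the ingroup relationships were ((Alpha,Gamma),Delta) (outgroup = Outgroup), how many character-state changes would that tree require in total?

5

Map each character onto ((Alpha,Gamma),Delta) (rooted by Outgroup) and count the minimum state changes it requires (Fitch parsimony):
Trait 1: 2; Trait 2: 1; Trait 3: 1; Trait 4: 1.
Total tree length = 5.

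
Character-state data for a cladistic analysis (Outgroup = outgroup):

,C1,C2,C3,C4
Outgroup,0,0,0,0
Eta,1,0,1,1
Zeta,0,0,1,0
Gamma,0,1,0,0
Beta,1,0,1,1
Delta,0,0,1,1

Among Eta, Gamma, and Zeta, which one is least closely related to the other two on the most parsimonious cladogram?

Gamma

The outgroup has state '0' for every character, so '1' is the derived state throughout.
Only Beta and Eta show the derived state '1' for C1, supporting them as a clade.
C2 (derived state '1') is unique to Gamma (autapomorphy; uninformative for grouping).
Only Beta, Delta, Eta, and Zeta show the derived state '1' for C3, supporting them as a clade.
C4 (derived state '1') is shared by Beta, Delta, and Eta — a synapomorphy uniting that clade.
Most parsimonious ingroup topology: ((((Eta,Beta),Delta),Zeta),Gamma).
Zeta and Eta share a more recent common ancestor with each other than either does with Gamma, so Gamma is the least closely related of the three.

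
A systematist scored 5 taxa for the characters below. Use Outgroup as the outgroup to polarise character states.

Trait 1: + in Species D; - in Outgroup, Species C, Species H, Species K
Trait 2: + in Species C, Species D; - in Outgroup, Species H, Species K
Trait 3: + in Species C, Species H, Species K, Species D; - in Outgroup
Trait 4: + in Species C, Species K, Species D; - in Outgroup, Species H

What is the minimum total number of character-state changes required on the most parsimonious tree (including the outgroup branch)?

The outgroup has state '-' for every character, so '+' is the derived state throughout.
Trait 1 (derived state '+') is unique to Species D (autapomorphy; uninformative for grouping).
Trait 2: derived state '+' in Species C and Species D only — synapomorphy for {Species C, Species D}.
Trait 3 (derived state '+') is shared by all ingroup taxa — unites the whole ingroup.
Trait 4 (derived state '+') is shared by Species C, Species D, and Species K — a synapomorphy uniting that clade.
Most parsimonious ingroup topology: (((Species C,Species D),Species K),Species H).
Changes per character on this tree: Trait 1: 1; Trait 2: 1; Trait 3: 1; Trait 4: 1.
Total = 4.

4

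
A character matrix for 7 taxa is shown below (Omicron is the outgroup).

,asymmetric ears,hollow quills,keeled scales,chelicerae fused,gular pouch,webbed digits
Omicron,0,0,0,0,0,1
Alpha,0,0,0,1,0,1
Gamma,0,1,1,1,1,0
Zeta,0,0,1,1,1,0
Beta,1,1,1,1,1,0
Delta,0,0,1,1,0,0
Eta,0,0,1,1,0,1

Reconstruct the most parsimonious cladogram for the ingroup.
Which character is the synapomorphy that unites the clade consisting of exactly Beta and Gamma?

hollow quills

Character polarity is set by the outgroup: the derived state is whichever differs from the outgroup's state, so for webbed digits the derived state is '0', and for the remaining characters it is '1'.
asymmetric ears (derived state '1') is unique to Beta (autapomorphy; uninformative for grouping).
hollow quills (derived state '1') is shared by Beta and Gamma — a synapomorphy uniting that clade.
keeled scales (derived state '1') is shared by Beta, Delta, Eta, Gamma, and Zeta — a synapomorphy uniting that clade.
All ingroup taxa share the derived state '1' for chelicerae fused; it defines the ingroup but does not resolve relationships within it.
gular pouch: derived state '1' in Beta, Gamma, and Zeta only — synapomorphy for {Beta, Gamma, Zeta}.
webbed digits: derived state '0' in Beta, Delta, Gamma, and Zeta only — synapomorphy for {Beta, Delta, Gamma, Zeta}.
Most parsimonious ingroup topology: (Alpha,((((Gamma,Beta),Zeta),Delta),Eta)).
The clade {Beta, Gamma} is supported by hollow quills: its derived state '1' occurs in exactly those taxa and in no other taxon (including the outgroup).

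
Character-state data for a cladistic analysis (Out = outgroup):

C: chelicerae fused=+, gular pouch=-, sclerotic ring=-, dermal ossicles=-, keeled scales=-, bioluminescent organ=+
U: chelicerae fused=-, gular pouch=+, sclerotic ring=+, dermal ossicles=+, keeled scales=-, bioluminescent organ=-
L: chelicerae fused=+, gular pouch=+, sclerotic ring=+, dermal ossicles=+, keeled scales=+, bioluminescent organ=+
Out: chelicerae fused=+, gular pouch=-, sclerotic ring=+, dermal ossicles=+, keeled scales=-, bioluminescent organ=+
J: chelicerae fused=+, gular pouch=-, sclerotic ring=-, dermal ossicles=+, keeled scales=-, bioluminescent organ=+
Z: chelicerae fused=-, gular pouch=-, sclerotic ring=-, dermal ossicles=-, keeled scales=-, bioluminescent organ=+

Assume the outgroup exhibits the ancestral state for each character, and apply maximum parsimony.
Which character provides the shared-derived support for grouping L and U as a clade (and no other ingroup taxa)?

gular pouch

Character polarity is set by the outgroup: the derived state is whichever differs from the outgroup's state, so for chelicerae fused, sclerotic ring, dermal ossicles, bioluminescent organ the derived state is '-', and for the remaining characters it is '+'.
chelicerae fused groups U and Z, which is incompatible with the clades supported by the remaining characters; treating it as convergent (homoplasy) costs fewer steps than any alternative tree.
Only L and U show the derived state '+' for gular pouch, supporting them as a clade.
sclerotic ring: derived state '-' in C, J, and Z only — synapomorphy for {C, J, Z}.
dermal ossicles (derived state '-') is shared by C and Z — a synapomorphy uniting that clade.
keeled scales: derived state '+' in L only — an autapomorphy, so it tells us nothing about relationships among taxa.
bioluminescent organ (derived state '-') is unique to U (autapomorphy; uninformative for grouping).
Most parsimonious ingroup topology: (((Z,C),J),(U,L)).
The clade {L, U} is supported by gular pouch: its derived state '+' occurs in exactly those taxa and in no other taxon (including the outgroup).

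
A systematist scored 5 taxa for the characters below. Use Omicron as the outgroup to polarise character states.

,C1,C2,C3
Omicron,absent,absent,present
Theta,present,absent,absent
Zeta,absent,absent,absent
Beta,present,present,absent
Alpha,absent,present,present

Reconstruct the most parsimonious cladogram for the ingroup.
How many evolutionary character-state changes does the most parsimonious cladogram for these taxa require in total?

Character polarity is set by the outgroup: the derived state is whichever differs from the outgroup's state, so for C3 the derived state is 'absent', and for the remaining characters it is 'present'.
C1: derived state 'present' in Beta and Theta only — synapomorphy for {Beta, Theta}.
C2 groups Alpha and Beta, which is incompatible with the clades supported by the remaining characters; treating it as convergent (homoplasy) costs fewer steps than any alternative tree.
C3 (derived state 'absent') is shared by Beta, Theta, and Zeta — a synapomorphy uniting that clade.
Most parsimonious ingroup topology: (((Theta,Beta),Zeta),Alpha).
Changes per character on this tree: C1: 1; C2: 2; C3: 1.
Total = 4.

4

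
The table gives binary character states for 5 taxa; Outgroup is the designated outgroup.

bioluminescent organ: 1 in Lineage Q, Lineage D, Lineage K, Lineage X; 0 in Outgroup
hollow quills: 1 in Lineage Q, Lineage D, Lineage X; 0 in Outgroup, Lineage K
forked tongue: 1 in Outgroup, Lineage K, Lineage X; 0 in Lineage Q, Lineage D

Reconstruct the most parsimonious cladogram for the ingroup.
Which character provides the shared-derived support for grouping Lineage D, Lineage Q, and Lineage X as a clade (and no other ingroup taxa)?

Character polarity is set by the outgroup: the derived state is whichever differs from the outgroup's state, so for forked tongue the derived state is '0', and for the remaining characters it is '1'.
bioluminescent organ (derived state '1') is shared by all ingroup taxa — unites the whole ingroup.
hollow quills (derived state '1') is shared by Lineage D, Lineage Q, and Lineage X — a synapomorphy uniting that clade.
forked tongue (derived state '0') is shared by Lineage D and Lineage Q — a synapomorphy uniting that clade.
Most parsimonious ingroup topology: (((Lineage D,Lineage Q),Lineage X),Lineage K).
The clade {Lineage D, Lineage Q, Lineage X} is supported by hollow quills: its derived state '1' occurs in exactly those taxa and in no other taxon (including the outgroup).

hollow quills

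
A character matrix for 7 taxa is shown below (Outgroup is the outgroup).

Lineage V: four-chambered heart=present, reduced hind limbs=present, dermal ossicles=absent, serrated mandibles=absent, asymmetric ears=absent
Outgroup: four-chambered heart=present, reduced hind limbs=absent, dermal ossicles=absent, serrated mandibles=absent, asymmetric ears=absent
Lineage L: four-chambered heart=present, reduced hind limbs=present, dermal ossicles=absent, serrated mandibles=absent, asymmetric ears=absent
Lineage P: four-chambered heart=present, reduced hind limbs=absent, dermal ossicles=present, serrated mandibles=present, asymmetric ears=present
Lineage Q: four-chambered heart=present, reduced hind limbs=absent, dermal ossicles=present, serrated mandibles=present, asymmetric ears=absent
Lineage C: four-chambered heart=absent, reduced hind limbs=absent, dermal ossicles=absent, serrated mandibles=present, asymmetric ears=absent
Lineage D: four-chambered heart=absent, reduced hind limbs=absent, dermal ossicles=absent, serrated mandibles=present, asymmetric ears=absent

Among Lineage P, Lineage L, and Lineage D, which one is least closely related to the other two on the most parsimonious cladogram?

Character polarity is set by the outgroup: the derived state is whichever differs from the outgroup's state, so for four-chambered heart the derived state is 'absent', and for the remaining characters it is 'present'.
Only Lineage C and Lineage D show the derived state 'absent' for four-chambered heart, supporting them as a clade.
reduced hind limbs: derived state 'present' in Lineage L and Lineage V only — synapomorphy for {Lineage L, Lineage V}.
Only Lineage P and Lineage Q show the derived state 'present' for dermal ossicles, supporting them as a clade.
Only Lineage C, Lineage D, Lineage P, and Lineage Q show the derived state 'present' for serrated mandibles, supporting them as a clade.
asymmetric ears (derived state 'present') is unique to Lineage P (autapomorphy; uninformative for grouping).
Most parsimonious ingroup topology: ((Lineage V,Lineage L),((Lineage P,Lineage Q),(Lineage C,Lineage D))).
Lineage P and Lineage D share a more recent common ancestor with each other than either does with Lineage L, so Lineage L is the least closely related of the three.

Lineage L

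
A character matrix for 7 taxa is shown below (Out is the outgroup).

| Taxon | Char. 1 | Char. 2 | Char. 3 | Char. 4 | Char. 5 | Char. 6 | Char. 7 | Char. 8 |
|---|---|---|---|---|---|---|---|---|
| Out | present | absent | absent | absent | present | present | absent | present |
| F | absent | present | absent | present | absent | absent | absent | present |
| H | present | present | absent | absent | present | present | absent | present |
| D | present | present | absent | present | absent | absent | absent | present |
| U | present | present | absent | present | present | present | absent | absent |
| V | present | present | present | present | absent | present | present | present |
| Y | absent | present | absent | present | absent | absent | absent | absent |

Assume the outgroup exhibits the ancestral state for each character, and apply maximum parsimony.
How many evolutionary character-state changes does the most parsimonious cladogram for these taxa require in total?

9

Character polarity is set by the outgroup: the derived state is whichever differs from the outgroup's state, so for Char. 1, Char. 5, Char. 6, Char. 8 the derived state is 'absent', and for the remaining characters it is 'present'.
Char. 1 (derived state 'absent') is shared by F and Y — a synapomorphy uniting that clade.
Char. 2 (derived state 'present') is shared by all ingroup taxa — unites the whole ingroup.
Char. 3: derived state 'present' in V only — an autapomorphy, so it tells us nothing about relationships among taxa.
Char. 4: derived state 'present' in D, F, U, V, and Y only — synapomorphy for {D, F, U, V, Y}.
Char. 5 (derived state 'absent') is shared by D, F, V, and Y — a synapomorphy uniting that clade.
Char. 6 (derived state 'absent') is shared by D, F, and Y — a synapomorphy uniting that clade.
Char. 7 (derived state 'present') is unique to V (autapomorphy; uninformative for grouping).
Char. 8 (state 'absent') occurs in U and Y but conflicts with the nesting implied by the other characters — most parsimoniously interpreted as homoplasy.
Most parsimonious ingroup topology: (((((F,Y),D),V),U),H).
Changes per character on this tree: Char. 1: 1; Char. 2: 1; Char. 3: 1; Char. 4: 1; Char. 5: 1; Char. 6: 1; Char. 7: 1; Char. 8: 2.
Total = 9.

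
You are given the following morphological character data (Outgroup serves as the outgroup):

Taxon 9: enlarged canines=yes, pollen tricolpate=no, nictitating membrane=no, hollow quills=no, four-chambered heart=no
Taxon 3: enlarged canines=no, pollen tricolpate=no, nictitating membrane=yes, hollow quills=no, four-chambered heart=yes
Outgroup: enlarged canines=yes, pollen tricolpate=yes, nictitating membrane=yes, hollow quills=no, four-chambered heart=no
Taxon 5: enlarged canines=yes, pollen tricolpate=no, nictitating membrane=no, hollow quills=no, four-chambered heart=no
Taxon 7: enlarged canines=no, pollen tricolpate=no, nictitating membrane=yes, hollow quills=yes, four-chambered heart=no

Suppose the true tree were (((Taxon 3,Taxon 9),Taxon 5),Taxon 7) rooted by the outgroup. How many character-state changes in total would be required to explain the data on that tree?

Map each character onto (((Taxon 3,Taxon 9),Taxon 5),Taxon 7) (rooted by Outgroup) and count the minimum state changes it requires (Fitch parsimony):
enlarged canines: 2; pollen tricolpate: 1; nictitating membrane: 2; hollow quills: 1; four-chambered heart: 1.
Total tree length = 7.

7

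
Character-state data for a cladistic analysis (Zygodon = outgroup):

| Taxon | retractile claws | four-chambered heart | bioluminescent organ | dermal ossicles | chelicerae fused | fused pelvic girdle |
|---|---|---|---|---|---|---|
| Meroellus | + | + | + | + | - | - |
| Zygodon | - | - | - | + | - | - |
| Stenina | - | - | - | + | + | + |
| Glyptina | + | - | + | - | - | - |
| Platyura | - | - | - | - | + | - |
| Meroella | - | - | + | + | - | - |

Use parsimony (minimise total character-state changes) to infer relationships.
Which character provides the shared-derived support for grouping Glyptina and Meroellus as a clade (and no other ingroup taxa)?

retractile claws

Character polarity is set by the outgroup: the derived state is whichever differs from the outgroup's state, so for dermal ossicles the derived state is '-', and for the remaining characters it is '+'.
retractile claws: derived state '+' in Glyptina and Meroellus only — synapomorphy for {Glyptina, Meroellus}.
four-chambered heart: derived state '+' in Meroellus only — an autapomorphy, so it tells us nothing about relationships among taxa.
Only Glyptina, Meroella, and Meroellus show the derived state '+' for bioluminescent organ, supporting them as a clade.
dermal ossicles groups Glyptina and Platyura, which is incompatible with the clades supported by the remaining characters; treating it as convergent (homoplasy) costs fewer steps than any alternative tree.
Only Platyura and Stenina show the derived state '+' for chelicerae fused, supporting them as a clade.
fused pelvic girdle: derived state '+' in Stenina only — an autapomorphy, so it tells us nothing about relationships among taxa.
Most parsimonious ingroup topology: (((Meroellus,Glyptina),Meroella),(Platyura,Stenina)).
The clade {Glyptina, Meroellus} is supported by retractile claws: its derived state '+' occurs in exactly those taxa and in no other taxon (including the outgroup).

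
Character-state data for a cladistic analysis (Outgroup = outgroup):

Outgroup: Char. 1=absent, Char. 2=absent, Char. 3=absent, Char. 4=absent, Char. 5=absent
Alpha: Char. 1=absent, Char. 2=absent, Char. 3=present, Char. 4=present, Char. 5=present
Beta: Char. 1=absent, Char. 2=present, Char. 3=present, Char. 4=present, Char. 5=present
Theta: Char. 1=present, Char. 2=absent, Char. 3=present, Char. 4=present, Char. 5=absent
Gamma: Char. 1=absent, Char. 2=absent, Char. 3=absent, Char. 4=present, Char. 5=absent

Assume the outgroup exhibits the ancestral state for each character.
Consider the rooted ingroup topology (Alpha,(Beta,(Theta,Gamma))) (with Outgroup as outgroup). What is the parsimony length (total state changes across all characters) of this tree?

Map each character onto (Alpha,(Beta,(Theta,Gamma))) (rooted by Outgroup) and count the minimum state changes it requires (Fitch parsimony):
Char. 1: 1; Char. 2: 1; Char. 3: 2; Char. 4: 1; Char. 5: 2.
Total tree length = 7.

7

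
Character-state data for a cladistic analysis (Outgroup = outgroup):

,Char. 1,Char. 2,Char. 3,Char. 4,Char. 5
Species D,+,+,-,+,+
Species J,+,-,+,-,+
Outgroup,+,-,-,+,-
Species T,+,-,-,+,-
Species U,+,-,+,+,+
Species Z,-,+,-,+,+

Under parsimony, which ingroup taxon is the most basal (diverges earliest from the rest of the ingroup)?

Species T

Character polarity is set by the outgroup: the derived state is whichever differs from the outgroup's state, so for Char. 1, Char. 4 the derived state is '-', and for the remaining characters it is '+'.
Char. 1: derived state '-' in Species Z only — an autapomorphy, so it tells us nothing about relationships among taxa.
Char. 2: derived state '+' in Species D and Species Z only — synapomorphy for {Species D, Species Z}.
Char. 3 (derived state '+') is shared by Species J and Species U — a synapomorphy uniting that clade.
Char. 4 (derived state '-') is unique to Species J (autapomorphy; uninformative for grouping).
Char. 5: derived state '+' in Species D, Species J, Species U, and Species Z only — synapomorphy for {Species D, Species J, Species U, Species Z}.
Most parsimonious ingroup topology: (((Species J,Species U),(Species D,Species Z)),Species T).
Species T is sister to the clade containing all other ingroup taxa, so it is the earliest-diverging (most basal) ingroup lineage.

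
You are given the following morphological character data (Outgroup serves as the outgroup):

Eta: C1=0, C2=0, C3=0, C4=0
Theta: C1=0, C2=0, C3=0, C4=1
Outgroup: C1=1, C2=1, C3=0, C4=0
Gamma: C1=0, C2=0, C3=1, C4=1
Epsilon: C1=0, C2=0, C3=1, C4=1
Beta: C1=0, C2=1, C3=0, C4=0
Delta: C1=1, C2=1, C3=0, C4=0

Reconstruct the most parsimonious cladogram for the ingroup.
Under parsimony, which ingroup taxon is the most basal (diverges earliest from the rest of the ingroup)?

Delta

Character polarity is set by the outgroup: the derived state is whichever differs from the outgroup's state, so for C1, C2 the derived state is '0', and for the remaining characters it is '1'.
Only Beta, Epsilon, Eta, Gamma, and Theta show the derived state '0' for C1, supporting them as a clade.
C2: derived state '0' in Epsilon, Eta, Gamma, and Theta only — synapomorphy for {Epsilon, Eta, Gamma, Theta}.
Only Epsilon and Gamma show the derived state '1' for C3, supporting them as a clade.
Only Epsilon, Gamma, and Theta show the derived state '1' for C4, supporting them as a clade.
Most parsimonious ingroup topology: ((((Theta,(Epsilon,Gamma)),Eta),Beta),Delta).
Delta is sister to the clade containing all other ingroup taxa, so it is the earliest-diverging (most basal) ingroup lineage.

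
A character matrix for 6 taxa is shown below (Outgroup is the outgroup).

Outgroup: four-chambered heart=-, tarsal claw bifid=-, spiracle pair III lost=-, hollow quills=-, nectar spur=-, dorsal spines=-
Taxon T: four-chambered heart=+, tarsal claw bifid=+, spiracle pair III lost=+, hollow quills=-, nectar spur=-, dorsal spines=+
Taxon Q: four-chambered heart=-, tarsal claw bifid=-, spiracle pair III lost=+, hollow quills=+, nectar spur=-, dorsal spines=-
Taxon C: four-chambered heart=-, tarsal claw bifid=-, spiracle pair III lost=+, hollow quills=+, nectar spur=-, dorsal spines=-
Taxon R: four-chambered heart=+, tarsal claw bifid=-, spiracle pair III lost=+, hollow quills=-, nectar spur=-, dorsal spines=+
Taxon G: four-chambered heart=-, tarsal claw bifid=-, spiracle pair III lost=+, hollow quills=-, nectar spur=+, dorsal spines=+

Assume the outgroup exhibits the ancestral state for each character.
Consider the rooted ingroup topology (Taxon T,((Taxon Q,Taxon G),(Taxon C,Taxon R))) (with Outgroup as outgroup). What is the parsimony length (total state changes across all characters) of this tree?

10

Map each character onto (Taxon T,((Taxon Q,Taxon G),(Taxon C,Taxon R))) (rooted by Outgroup) and count the minimum state changes it requires (Fitch parsimony):
four-chambered heart: 2; tarsal claw bifid: 1; spiracle pair III lost: 1; hollow quills: 2; nectar spur: 1; dorsal spines: 3.
Total tree length = 10.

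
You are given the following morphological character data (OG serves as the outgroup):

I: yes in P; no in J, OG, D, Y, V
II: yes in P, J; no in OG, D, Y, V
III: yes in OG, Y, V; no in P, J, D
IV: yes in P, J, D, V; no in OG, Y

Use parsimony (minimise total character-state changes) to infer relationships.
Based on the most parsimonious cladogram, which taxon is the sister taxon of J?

Character polarity is set by the outgroup: the derived state is whichever differs from the outgroup's state, so for III the derived state is 'no', and for the remaining characters it is 'yes'.
I (derived state 'yes') is unique to P (autapomorphy; uninformative for grouping).
II (derived state 'yes') is shared by J and P — a synapomorphy uniting that clade.
III (derived state 'no') is shared by D, J, and P — a synapomorphy uniting that clade.
IV (derived state 'yes') is shared by D, J, P, and V — a synapomorphy uniting that clade.
Most parsimonious ingroup topology: ((V,((J,P),D)),Y).
J and P form a cherry on this tree, so they are sister taxa.

P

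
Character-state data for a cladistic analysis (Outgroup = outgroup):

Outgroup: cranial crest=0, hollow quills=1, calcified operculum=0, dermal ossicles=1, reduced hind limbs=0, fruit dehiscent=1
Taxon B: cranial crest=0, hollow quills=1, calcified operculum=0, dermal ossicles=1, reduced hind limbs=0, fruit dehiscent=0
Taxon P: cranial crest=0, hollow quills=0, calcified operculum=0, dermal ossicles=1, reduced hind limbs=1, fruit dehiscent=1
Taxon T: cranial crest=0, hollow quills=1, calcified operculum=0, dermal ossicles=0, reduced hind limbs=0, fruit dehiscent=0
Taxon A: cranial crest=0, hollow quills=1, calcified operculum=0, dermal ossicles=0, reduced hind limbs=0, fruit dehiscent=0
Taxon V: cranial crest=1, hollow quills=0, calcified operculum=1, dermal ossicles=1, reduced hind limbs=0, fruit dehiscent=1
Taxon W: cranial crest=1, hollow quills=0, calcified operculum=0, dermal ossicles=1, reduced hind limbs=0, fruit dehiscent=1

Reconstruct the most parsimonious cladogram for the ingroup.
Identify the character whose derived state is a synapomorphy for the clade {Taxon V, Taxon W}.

Character polarity is set by the outgroup: the derived state is whichever differs from the outgroup's state, so for hollow quills, dermal ossicles, fruit dehiscent the derived state is '0', and for the remaining characters it is '1'.
cranial crest: derived state '1' in Taxon V and Taxon W only — synapomorphy for {Taxon V, Taxon W}.
hollow quills (derived state '0') is shared by Taxon P, Taxon V, and Taxon W — a synapomorphy uniting that clade.
calcified operculum (derived state '1') is unique to Taxon V (autapomorphy; uninformative for grouping).
Only Taxon A and Taxon T show the derived state '0' for dermal ossicles, supporting them as a clade.
reduced hind limbs: derived state '1' in Taxon P only — an autapomorphy, so it tells us nothing about relationships among taxa.
fruit dehiscent: derived state '0' in Taxon A, Taxon B, and Taxon T only — synapomorphy for {Taxon A, Taxon B, Taxon T}.
Most parsimonious ingroup topology: ((Taxon B,(Taxon T,Taxon A)),(Taxon P,(Taxon V,Taxon W))).
The clade {Taxon V, Taxon W} is supported by cranial crest: its derived state '1' occurs in exactly those taxa and in no other taxon (including the outgroup).

cranial crest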